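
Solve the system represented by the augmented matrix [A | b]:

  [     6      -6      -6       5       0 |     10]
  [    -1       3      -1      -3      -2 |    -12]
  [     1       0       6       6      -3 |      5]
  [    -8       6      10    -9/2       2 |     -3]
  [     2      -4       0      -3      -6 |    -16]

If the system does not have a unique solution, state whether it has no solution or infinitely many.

infinitely many solutions

Row-reduce:
R1 ← R1 / (6).
R2 ← R2 + 1·R1.
R3 ← R3 − 1·R1.
R4 ← R4 + 8·R1.
R5 ← R5 − 2·R1.
R2 ← R2 / (2).
R1 ← R1 + 1·R2.
R3 ← R3 − 1·R2.
R4 ← R4 + 2·R2.
R5 ← R5 + 2·R2.
R3 ← R3 / (8).
R1 ← R1 + 2·R3.
R2 ← R2 + 1·R3.
Swap R4 and R5.
R4 ← R4 / (-41/6).
R1 ← R1 − 21/16·R4.
R2 ← R2 + 29/96·R4.
R3 ← R3 − 25/32·R4.
Rank is 4 with 5 unknowns, leaving x_5 free.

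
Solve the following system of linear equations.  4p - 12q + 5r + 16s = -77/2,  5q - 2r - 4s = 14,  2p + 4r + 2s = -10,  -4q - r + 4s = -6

no solution

Row-reduce:
R1 ← R1 / (4).
R3 ← R3 − 2·R1.
R2 ← R2 / (5).
R1 ← R1 + 3·R2.
R3 ← R3 − 6·R2.
R4 ← R4 + 4·R2.
R3 ← R3 / (39/10).
R1 ← R1 − 1/20·R3.
R2 ← R2 + 2/5·R3.
R4 ← R4 + 13/5·R3.
Row 4 reduces to 0 = 1/6, a contradiction. The system is inconsistent.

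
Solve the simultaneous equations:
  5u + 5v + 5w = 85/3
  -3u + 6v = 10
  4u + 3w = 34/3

Row-reduce the augmented matrix:
R1 ← R1 / (5).
R2 ← R2 + 3·R1.
R3 ← R3 − 4·R1.
R2 ← R2 / (9).
R1 ← R1 − 1·R2.
R3 ← R3 + 4·R2.
R3 ← R3 / (1/3).
R1 ← R1 − 2/3·R3.
R2 ← R2 − 1/3·R3.
Reading off the reduced rows gives u = 4/3, v = 7/3, w = 2.

u = 4/3, v = 7/3, w = 2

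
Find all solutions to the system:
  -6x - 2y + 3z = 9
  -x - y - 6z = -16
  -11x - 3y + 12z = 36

Row-reduce:
R1 ← R1 / (-6).
R2 ← R2 + 1·R1.
R3 ← R3 + 11·R1.
R2 ← R2 / (-2/3).
R1 ← R1 − 1/3·R2.
R3 ← R3 − 2/3·R2.
Row 3 reduces to 0 = 2, a contradiction. The system is inconsistent.

no solution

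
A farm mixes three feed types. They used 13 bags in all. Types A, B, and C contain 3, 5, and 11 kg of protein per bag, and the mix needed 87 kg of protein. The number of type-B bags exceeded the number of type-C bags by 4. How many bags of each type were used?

Let a = type-A bags, b = type-B bags, c = type-C bags.
  b + c + a = 13
  3a + 5b + 11c = 87
  b - c = 4
Row-reduce the augmented matrix:
R2 ← R2 − 3·R1.
R2 ← R2 / (2).
R1 ← R1 − 1·R2.
R3 ← R3 − 1·R2.
R3 ← R3 / (-5).
R1 ← R1 + 3·R3.
R2 ← R2 − 4·R3.
Reading off the reduced rows gives a = 1, b = 8, c = 4.

type-A bags: 1, type-B bags: 8, type-C bags: 4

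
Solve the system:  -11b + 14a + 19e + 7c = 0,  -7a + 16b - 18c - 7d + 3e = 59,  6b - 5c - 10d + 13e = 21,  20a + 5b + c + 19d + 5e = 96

Row-reduce:
R1 ← R1 / (14).
R2 ← R2 + 7·R1.
R4 ← R4 − 20·R1.
R2 ← R2 / (21/2).
R1 ← R1 + 11/14·R2.
R3 ← R3 − 6·R2.
R4 ← R4 − 145/7·R2.
R3 ← R3 / (23/7).
R1 ← R1 + 86/147·R3.
R2 ← R2 + 29/21·R3.
R4 ← R4 − 2882/147·R3.
R4 ← R4 / (33139/483).
R1 ← R1 + 769/483·R4.
R2 ← R2 + 220/69·R4.
R3 ← R3 + 42/23·R4.
Rank is 4 with 5 unknowns, leaving e free.

infinitely many solutions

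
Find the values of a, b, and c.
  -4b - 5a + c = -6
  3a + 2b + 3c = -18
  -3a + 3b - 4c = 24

a = 0, b = 0, c = -6

Row-reduce the augmented matrix:
R1 ← R1 / (-5).
R2 ← R2 − 3·R1.
R3 ← R3 + 3·R1.
R2 ← R2 / (-2/5).
R1 ← R1 − 4/5·R2.
R3 ← R3 − 27/5·R2.
R3 ← R3 / (44).
R1 ← R1 − 7·R3.
R2 ← R2 + 9·R3.
Reading off the reduced rows gives a = 0, b = 0, c = -6.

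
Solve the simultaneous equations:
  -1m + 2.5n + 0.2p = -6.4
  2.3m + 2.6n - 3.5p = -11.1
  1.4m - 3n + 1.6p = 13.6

Row-reduce the augmented matrix:
R1 ← R1 / (-1).
R2 ← R2 − 23/10·R1.
R3 ← R3 − 7/5·R1.
R2 ← R2 / (167/20).
R1 ← R1 + 5/2·R2.
R3 ← R3 − 1/2·R2.
R3 ← R3 / (8609/4175).
R1 ← R1 + 927/835·R3.
R2 ← R2 + 304/835·R3.
Reading off the reduced rows gives m = 2, n = -2, p = 3.

m = 2, n = -2, p = 3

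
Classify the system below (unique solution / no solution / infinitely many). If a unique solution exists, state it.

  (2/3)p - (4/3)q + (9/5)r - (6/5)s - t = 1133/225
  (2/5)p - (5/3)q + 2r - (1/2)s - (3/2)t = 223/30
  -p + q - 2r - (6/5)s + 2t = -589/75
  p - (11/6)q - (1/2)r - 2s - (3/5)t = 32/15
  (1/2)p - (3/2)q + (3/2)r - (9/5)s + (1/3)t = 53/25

Row-reduce the augmented matrix:
R1 ← R1 / (2/3).
R2 ← R2 − 2/5·R1.
R3 ← R3 + 1·R1.
R4 ← R4 − 1·R1.
R5 ← R5 − 1/2·R1.
R2 ← R2 / (-13/15).
R1 ← R1 + 2·R2.
R3 ← R3 + 1·R2.
R4 ← R4 − 1/6·R2.
R5 ← R5 + 1/2·R2.
R3 ← R3 / (-47/130).
R1 ← R1 − 15/26·R3.
R2 ← R2 + 69/65·R3.
R4 ← R4 + 393/130·R3.
R5 ← R5 + 99/260·R3.
R4 ← R4 / (541/20).
R1 ← R1 + 15/2·R4.
R2 ← R2 − 93/10·R4.
R3 ← R3 − 9·R4.
R5 ← R5 − 12/5·R4.
R5 ← R5 / (807923/762810).
R1 ← R1 + 8475/25427·R5.
R2 ← R2 − 88251/127135·R5.
R3 ← R3 + 5519/25427·R5.
R4 ← R4 + 11409/25427·R5.
Reading off the reduced rows gives p = -2/3, q = -9/5, r = 1, s = 3/5, t = -2.

p = -2/3, q = -9/5, r = 1, s = 3/5, t = -2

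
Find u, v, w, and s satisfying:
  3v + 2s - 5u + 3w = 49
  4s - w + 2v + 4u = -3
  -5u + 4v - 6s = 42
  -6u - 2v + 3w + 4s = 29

u = -6, v = 6, w = -1, s = 2

Row-reduce the augmented matrix:
R1 ← R1 / (-5).
R2 ← R2 − 4·R1.
R3 ← R3 + 5·R1.
R4 ← R4 + 6·R1.
R2 ← R2 / (22/5).
R1 ← R1 + 3/5·R2.
R3 ← R3 − 1·R2.
R4 ← R4 + 28/5·R2.
R3 ← R3 / (-73/22).
R1 ← R1 + 9/22·R3.
R2 ← R2 − 7/22·R3.
R4 ← R4 − 13/11·R3.
R4 ← R4 / (396/73).
R1 ← R1 − 110/73·R4.
R2 ← R2 − 28/73·R4.
R3 ← R3 − 204/73·R4.
Reading off the reduced rows gives u = -6, v = 6, w = -1, s = 2.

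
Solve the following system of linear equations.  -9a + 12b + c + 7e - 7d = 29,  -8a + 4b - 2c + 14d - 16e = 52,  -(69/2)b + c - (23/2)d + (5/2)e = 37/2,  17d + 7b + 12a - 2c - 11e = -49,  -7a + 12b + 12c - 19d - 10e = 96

Row-reduce:
R1 ← R1 / (-9).
R2 ← R2 + 8·R1.
R4 ← R4 − 12·R1.
R5 ← R5 + 7·R1.
R2 ← R2 / (-20/3).
R1 ← R1 + 4/3·R2.
R3 ← R3 + 69/2·R2.
R4 ← R4 − 23·R2.
R5 ← R5 − 8/3·R2.
R3 ← R3 / (319/20).
R1 ← R1 − 7/15·R3.
R2 ← R2 − 13/30·R3.
R4 ← R4 + 319/30·R3.
R5 ← R5 − 151/15·R3.
Swap R4 and R5.
R4 ← R4 / (21641/319).
R1 ← R1 − 42/319·R4.
R2 ← R2 − 39/319·R4.
R3 ← R3 + 2323/319·R4.
Row 5 reduces to 0 = 2, a contradiction. The system is inconsistent.

no solution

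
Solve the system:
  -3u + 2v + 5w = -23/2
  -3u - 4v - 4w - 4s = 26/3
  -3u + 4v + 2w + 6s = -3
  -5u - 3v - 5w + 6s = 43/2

u = 0, v = -2, w = -3/2, s = 4/3

Row-reduce the augmented matrix:
R1 ← R1 / (-3).
R2 ← R2 + 3·R1.
R3 ← R3 + 3·R1.
R4 ← R4 + 5·R1.
R2 ← R2 / (-6).
R1 ← R1 + 2/3·R2.
R3 ← R3 − 2·R2.
R4 ← R4 + 19/3·R2.
R3 ← R3 / (-6).
R1 ← R1 + 2/3·R3.
R2 ← R2 − 3/2·R3.
R4 ← R4 + 23/6·R3.
R4 ← R4 / (391/54).
R1 ← R1 + 2/27·R4.
R2 ← R2 − 11/6·R4.
R3 ← R3 + 7/9·R4.
Reading off the reduced rows gives u = 0, v = -2, w = -3/2, s = 4/3.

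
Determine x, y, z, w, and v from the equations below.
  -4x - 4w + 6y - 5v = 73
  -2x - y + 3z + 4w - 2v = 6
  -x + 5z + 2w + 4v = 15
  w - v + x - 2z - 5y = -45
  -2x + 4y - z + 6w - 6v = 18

Row-reduce the augmented matrix:
R1 ← R1 / (-4).
R2 ← R2 + 2·R1.
R3 ← R3 + 1·R1.
R4 ← R4 − 1·R1.
R5 ← R5 + 2·R1.
R2 ← R2 / (-4).
R1 ← R1 + 3/2·R2.
R3 ← R3 + 3/2·R2.
R4 ← R4 + 7/2·R2.
R5 ← R5 − 1·R2.
R3 ← R3 / (31/8).
R1 ← R1 + 9/8·R3.
R2 ← R2 + 3/4·R3.
R4 ← R4 + 37/8·R3.
R5 ← R5 + 1/4·R3.
R4 ← R4 / (-135/31).
R1 ← R1 + 32/31·R4.
R2 ← R2 + 42/31·R4.
R3 ← R3 − 6/31·R4.
R5 ← R5 − 296/31·R4.
R5 ← R5 / (1163/270).
R1 ← R1 − 469/270·R5.
R2 ← R2 + 17/90·R5.
R3 ← R3 − 131/90·R5.
R4 ← R4 + 104/135·R5.
Reading off the reduced rows gives x = -5, y = 6, z = 4, w = -3, v = -1.

x = -5, y = 6, z = 4, w = -3, v = -1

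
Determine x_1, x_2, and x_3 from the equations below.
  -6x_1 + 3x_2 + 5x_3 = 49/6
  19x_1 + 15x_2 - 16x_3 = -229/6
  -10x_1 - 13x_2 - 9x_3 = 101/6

x_1 = -4/3, x_2 = -1/2, x_3 = 1/3

Row-reduce the augmented matrix:
R1 ← R1 / (-6).
R2 ← R2 − 19·R1.
R3 ← R3 + 10·R1.
R2 ← R2 / (49/2).
R1 ← R1 + 1/2·R2.
R3 ← R3 + 18·R2.
R3 ← R3 / (-2566/147).
R1 ← R1 + 41/49·R3.
R2 ← R2 + 1/147·R3.
Reading off the reduced rows gives x_1 = -4/3, x_2 = -1/2, x_3 = 1/3.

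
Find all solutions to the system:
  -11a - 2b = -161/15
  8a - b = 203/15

a = 7/5, b = -7/3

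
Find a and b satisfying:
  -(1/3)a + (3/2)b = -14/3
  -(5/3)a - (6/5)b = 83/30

a = 1/2, b = -3

Row-reduce the augmented matrix:
R1 ← R1 / (-1/3).
R2 ← R2 + 5/3·R1.
R2 ← R2 / (-87/10).
R1 ← R1 + 9/2·R2.
Reading off the reduced rows gives a = 1/2, b = -3.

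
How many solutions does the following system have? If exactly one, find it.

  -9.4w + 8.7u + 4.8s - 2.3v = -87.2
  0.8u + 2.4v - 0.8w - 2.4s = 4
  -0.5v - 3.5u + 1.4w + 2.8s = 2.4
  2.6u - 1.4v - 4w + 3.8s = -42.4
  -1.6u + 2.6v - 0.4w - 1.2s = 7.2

u = -4, v = -2, w = 3, s = -6

Row-reduce the augmented matrix:
R1 ← R1 / (87/10).
R2 ← R2 − 4/5·R1.
R3 ← R3 + 7/2·R1.
R4 ← R4 − 13/5·R1.
R5 ← R5 + 8/5·R1.
R2 ← R2 / (1136/435).
R1 ← R1 + 23/87·R2.
R3 ← R3 + 124/87·R2.
R4 ← R4 + 62/87·R2.
R5 ← R5 − 947/435·R2.
R3 ← R3 / (-833/355).
R1 ← R1 + 305/284·R3.
R2 ← R2 − 7/284·R3.
R4 ← R4 + 833/710·R3.
R5 ← R5 + 3099/1420·R3.
Swap R4 and R5.
R4 ← R4 / (-7551/8330).
R1 ← R1 + 1985/1666·R4.
R2 ← R2 + 251/238·R4.
R3 ← R3 + 1129/833·R4.
R5 reduces to 0 = 0, so the extra equation is consistent.
Reading off the reduced rows gives u = -4, v = -2, w = 3, s = -6.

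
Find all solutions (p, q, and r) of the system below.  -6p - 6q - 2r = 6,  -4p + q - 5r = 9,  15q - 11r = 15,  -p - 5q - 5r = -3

p = -2, q = 1, r = 0

Row-reduce the augmented matrix:
R1 ← R1 / (-6).
R2 ← R2 + 4·R1.
R4 ← R4 + 1·R1.
R2 ← R2 / (5).
R1 ← R1 − 1·R2.
R3 ← R3 − 15·R2.
R4 ← R4 + 4·R2.
Swap R3 and R4.
R3 ← R3 / (-38/5).
R1 ← R1 − 16/15·R3.
R2 ← R2 + 11/15·R3.
R4 reduces to 0 = 0, so the extra equation is consistent.
Reading off the reduced rows gives p = -2, q = 1, r = 0.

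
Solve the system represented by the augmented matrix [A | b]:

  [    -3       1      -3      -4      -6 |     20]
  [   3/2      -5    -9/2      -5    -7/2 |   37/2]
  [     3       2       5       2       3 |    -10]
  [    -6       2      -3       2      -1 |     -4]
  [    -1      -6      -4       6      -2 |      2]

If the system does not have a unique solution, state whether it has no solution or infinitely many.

no solution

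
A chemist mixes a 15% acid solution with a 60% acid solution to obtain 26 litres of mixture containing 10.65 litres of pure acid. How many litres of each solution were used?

litres of solution A: 11, litres of solution B: 15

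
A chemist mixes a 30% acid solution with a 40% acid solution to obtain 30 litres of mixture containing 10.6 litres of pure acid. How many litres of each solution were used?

litres of solution A: 14, litres of solution B: 16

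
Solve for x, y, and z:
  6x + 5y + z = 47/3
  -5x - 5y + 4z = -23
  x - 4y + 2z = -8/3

Row-reduce the augmented matrix:
R1 ← R1 / (6).
R2 ← R2 + 5·R1.
R3 ← R3 − 1·R1.
R2 ← R2 / (-5/6).
R1 ← R1 − 5/6·R2.
R3 ← R3 + 29/6·R2.
R3 ← R3 / (-131/5).
R1 ← R1 − 5·R3.
R2 ← R2 + 29/5·R3.
Reading off the reduced rows gives x = 8/3, y = 1/3, z = -2.

x = 8/3, y = 1/3, z = -2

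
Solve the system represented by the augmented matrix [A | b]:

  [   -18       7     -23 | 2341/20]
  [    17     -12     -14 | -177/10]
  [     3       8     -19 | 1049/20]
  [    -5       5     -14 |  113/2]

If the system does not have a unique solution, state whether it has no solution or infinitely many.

Row-reduce the augmented matrix:
R1 ← R1 / (-18).
R2 ← R2 − 17·R1.
R3 ← R3 − 3·R1.
R4 ← R4 + 5·R1.
R2 ← R2 / (-97/18).
R1 ← R1 + 7/18·R2.
R3 ← R3 − 55/6·R2.
R4 ← R4 − 55/18·R2.
R3 ← R3 / (-8109/97).
R1 ← R1 − 374/97·R3.
R2 ← R2 − 643/97·R3.
R4 ← R4 + 2703/97·R3.
R4 reduces to 0 = 0, so the extra equation is consistent.
Reading off the reduced rows gives x_1 = -13/5, x_2 = 1, x_3 = -11/4.

x_1 = -13/5, x_2 = 1, x_3 = -11/4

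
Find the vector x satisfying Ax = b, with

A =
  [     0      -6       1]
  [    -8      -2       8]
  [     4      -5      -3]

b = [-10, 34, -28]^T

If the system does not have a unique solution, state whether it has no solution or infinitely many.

no solution

Row-reduce:
Swap R1 and R2.
R1 ← R1 / (-8).
R3 ← R3 − 4·R1.
R2 ← R2 / (-6).
R1 ← R1 − 1/4·R2.
R3 ← R3 + 6·R2.
Row 3 reduces to 0 = -1, a contradiction. The system is inconsistent.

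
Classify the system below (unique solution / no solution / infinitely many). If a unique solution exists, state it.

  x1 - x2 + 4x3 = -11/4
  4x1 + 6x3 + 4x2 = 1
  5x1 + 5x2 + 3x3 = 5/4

x1 = -5/4, x2 = 3/2, x3 = 0

Row-reduce the augmented matrix:
R2 ← R2 − 4·R1.
R3 ← R3 − 5·R1.
R2 ← R2 / (8).
R1 ← R1 + 1·R2.
R3 ← R3 − 10·R2.
R3 ← R3 / (-9/2).
R1 ← R1 − 11/4·R3.
R2 ← R2 + 5/4·R3.
Reading off the reduced rows gives x1 = -5/4, x2 = 3/2, x3 = 0.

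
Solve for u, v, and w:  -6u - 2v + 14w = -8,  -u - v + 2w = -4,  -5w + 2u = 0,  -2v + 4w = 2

u = 5, v = 3, w = 2

Row-reduce the augmented matrix:
R1 ← R1 / (-6).
R2 ← R2 + 1·R1.
R3 ← R3 − 2·R1.
R2 ← R2 / (-2/3).
R1 ← R1 − 1/3·R2.
R3 ← R3 + 2/3·R2.
R4 ← R4 + 2·R2.
Swap R3 and R4.
R3 ← R3 / (5).
R1 ← R1 + 5/2·R3.
R2 ← R2 − 1/2·R3.
R4 reduces to 0 = 0, so the extra equation is consistent.
Reading off the reduced rows gives u = 5, v = 3, w = 2.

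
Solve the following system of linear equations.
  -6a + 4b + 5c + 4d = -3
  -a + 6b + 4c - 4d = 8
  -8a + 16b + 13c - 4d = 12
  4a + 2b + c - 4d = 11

no solution

Row-reduce:
R1 ← R1 / (-6).
R2 ← R2 + 1·R1.
R3 ← R3 + 8·R1.
R4 ← R4 − 4·R1.
R2 ← R2 / (16/3).
R1 ← R1 + 2/3·R2.
R3 ← R3 − 32/3·R2.
R4 ← R4 − 14/3·R2.
Swap R3 and R4.
R3 ← R3 / (25/16).
R1 ← R1 + 7/16·R3.
R2 ← R2 − 19/32·R3.
Row 4 reduces to 0 = -1, a contradiction. The system is inconsistent.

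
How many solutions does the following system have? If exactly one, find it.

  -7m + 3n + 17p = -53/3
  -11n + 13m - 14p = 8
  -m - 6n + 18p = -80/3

m = 2/3, n = 4/3, p = -1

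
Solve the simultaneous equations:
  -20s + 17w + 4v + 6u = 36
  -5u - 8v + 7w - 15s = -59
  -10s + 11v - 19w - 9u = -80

Row-reduce:
R1 ← R1 / (6).
R2 ← R2 + 5·R1.
R3 ← R3 + 9·R1.
R2 ← R2 / (-14/3).
R1 ← R1 − 2/3·R2.
R3 ← R3 − 17·R2.
R3 ← R3 / (2341/28).
R1 ← R1 − 41/7·R3.
R2 ← R2 + 127/28·R3.
Rank is 3 with 4 unknowns, leaving s free.

infinitely many solutions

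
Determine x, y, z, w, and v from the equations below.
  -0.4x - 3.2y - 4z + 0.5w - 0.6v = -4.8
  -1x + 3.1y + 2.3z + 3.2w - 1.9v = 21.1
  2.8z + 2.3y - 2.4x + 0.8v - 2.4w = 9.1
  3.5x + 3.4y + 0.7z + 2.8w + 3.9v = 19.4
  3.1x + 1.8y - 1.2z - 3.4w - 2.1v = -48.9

Row-reduce the augmented matrix:
R1 ← R1 / (-2/5).
R2 ← R2 + 1·R1.
R3 ← R3 + 12/5·R1.
R4 ← R4 − 7/2·R1.
R5 ← R5 − 31/10·R1.
R2 ← R2 / (111/10).
R1 ← R1 − 8·R2.
R3 ← R3 − 43/2·R2.
R4 ← R4 + 123/5·R2.
R5 ← R5 + 23·R2.
R3 ← R3 / (1101/370).
R1 ← R1 − 42/37·R3.
R2 ← R2 − 41/37·R3.
R4 ← R4 + 521/74·R3.
R5 ← R5 + 1242/185·R3.
R4 ← R4 / (-89987/8808).
R1 ← R1 − 1241/1468·R4.
R2 ← R2 − 3956/1101·R4.
R3 ← R3 + 6791/2202·R4.
R5 ← R5 + 47531/2936·R4.
R5 ← R5 / (-1094851/93090).
R1 ← R1 − 173398/269961·R5.
R2 ← R2 − 420172/269961·R5.
R3 ← R3 + 346037/269961·R5.
R4 ← R4 + 264430/269961·R5.
Reading off the reduced rows gives x = -6, y = 1, z = 1, w = 6, v = 5.

x = -6, y = 1, z = 1, w = 6, v = 5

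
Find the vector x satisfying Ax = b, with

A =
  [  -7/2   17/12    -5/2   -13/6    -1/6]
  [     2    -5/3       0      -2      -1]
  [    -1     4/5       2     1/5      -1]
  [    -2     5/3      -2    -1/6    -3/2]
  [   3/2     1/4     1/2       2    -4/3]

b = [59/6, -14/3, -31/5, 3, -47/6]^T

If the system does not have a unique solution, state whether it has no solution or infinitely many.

no solution

Row-reduce:
R1 ← R1 / (-7/2).
R2 ← R2 − 2·R1.
R3 ← R3 + 1·R1.
R4 ← R4 + 2·R1.
R5 ← R5 − 3/2·R1.
R2 ← R2 / (-6/7).
R1 ← R1 + 17/42·R2.
R3 ← R3 − 83/210·R2.
R4 ← R4 − 6/7·R2.
R5 ← R5 − 6/7·R2.
R3 ← R3 / (37/18).
R1 ← R1 − 25/18·R3.
R2 ← R2 − 5/3·R3.
R4 ← R4 + 2·R3.
R5 ← R5 + 2·R3.
R4 ← R4 / (-3133/1110).
R1 ← R1 − 289/111·R4.
R2 ← R2 − 160/37·R4.
R3 ← R3 + 182/555·R4.
R5 ← R5 + 3133/1110·R4.
Row 5 reduces to 0 = -1, a contradiction. The system is inconsistent.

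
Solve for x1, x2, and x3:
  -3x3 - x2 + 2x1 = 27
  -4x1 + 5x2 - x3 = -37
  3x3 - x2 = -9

Row-reduce the augmented matrix:
R1 ← R1 / (2).
R2 ← R2 + 4·R1.
R2 ← R2 / (3).
R1 ← R1 + 1/2·R2.
R3 ← R3 + 1·R2.
R3 ← R3 / (2/3).
R1 ← R1 + 8/3·R3.
R2 ← R2 + 7/3·R3.
Reading off the reduced rows gives x1 = 3, x2 = -6, x3 = -5.

x1 = 3, x2 = -6, x3 = -5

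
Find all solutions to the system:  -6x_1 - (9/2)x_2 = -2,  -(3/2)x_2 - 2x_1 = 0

no solution

Row-reduce:
R1 ← R1 / (-6).
R2 ← R2 + 2·R1.
Row 2 reduces to 0 = 2/3, a contradiction. The system is inconsistent.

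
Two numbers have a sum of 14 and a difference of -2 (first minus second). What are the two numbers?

first number: 6, second number: 8

Let x = first number, y = second number.
  x + y = 14
  x - y = -2
From equation 1: x = 14 − y.
Substitute into equation 2 and solve: y = 8.
Then x = 6.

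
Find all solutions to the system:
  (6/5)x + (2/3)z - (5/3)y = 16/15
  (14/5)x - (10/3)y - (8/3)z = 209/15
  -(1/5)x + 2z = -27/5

no solution

Row-reduce:
R1 ← R1 / (6/5).
R2 ← R2 − 14/5·R1.
R3 ← R3 + 1/5·R1.
R2 ← R2 / (5/9).
R1 ← R1 + 25/18·R2.
R3 ← R3 + 5/18·R2.
Row 3 reduces to 0 = 1/2, a contradiction. The system is inconsistent.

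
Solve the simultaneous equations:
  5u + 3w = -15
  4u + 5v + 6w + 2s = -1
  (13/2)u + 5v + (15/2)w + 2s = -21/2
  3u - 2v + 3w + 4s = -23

Row-reduce:
R1 ← R1 / (5).
R2 ← R2 − 4·R1.
R3 ← R3 − 13/2·R1.
R4 ← R4 − 3·R1.
R2 ← R2 / (5).
R3 ← R3 − 5·R2.
R4 ← R4 + 2·R2.
Swap R3 and R4.
R3 ← R3 / (66/25).
R1 ← R1 − 3/5·R3.
R2 ← R2 − 18/25·R3.
Row 4 reduces to 0 = -2, a contradiction. The system is inconsistent.

no solution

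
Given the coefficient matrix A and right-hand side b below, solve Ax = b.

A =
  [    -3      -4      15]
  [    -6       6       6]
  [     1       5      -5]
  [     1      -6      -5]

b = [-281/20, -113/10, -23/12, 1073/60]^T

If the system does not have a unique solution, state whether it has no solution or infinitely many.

x_1 = -5/3, x_2 = -9/5, x_3 = -7/4

Row-reduce the augmented matrix:
R1 ← R1 / (-3).
R2 ← R2 + 6·R1.
R3 ← R3 − 1·R1.
R4 ← R4 − 1·R1.
R2 ← R2 / (14).
R1 ← R1 − 4/3·R2.
R3 ← R3 − 11/3·R2.
R4 ← R4 + 22/3·R2.
R3 ← R3 / (44/7).
R1 ← R1 + 19/7·R3.
R2 ← R2 + 12/7·R3.
R4 ← R4 + 88/7·R3.
R4 reduces to 0 = 0, so the extra equation is consistent.
Reading off the reduced rows gives x_1 = -5/3, x_2 = -9/5, x_3 = -7/4.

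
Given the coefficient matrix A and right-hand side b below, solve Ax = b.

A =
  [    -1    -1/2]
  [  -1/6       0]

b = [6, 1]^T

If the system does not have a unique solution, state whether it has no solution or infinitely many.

From equation 1: x_1 = -6 − 1/2·x_2.
Substitute into equation 2 and solve: x_2 = 0.
Then x_1 = -6.

x_1 = -6, x_2 = 0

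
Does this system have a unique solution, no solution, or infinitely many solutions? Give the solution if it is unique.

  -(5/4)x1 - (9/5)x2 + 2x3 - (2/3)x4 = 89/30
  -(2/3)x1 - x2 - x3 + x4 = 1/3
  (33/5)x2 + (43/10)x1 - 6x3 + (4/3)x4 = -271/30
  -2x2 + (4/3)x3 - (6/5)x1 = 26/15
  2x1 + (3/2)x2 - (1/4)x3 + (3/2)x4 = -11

no solution

Row-reduce:
R1 ← R1 / (-5/4).
R2 ← R2 + 2/3·R1.
R3 ← R3 − 43/10·R1.
R4 ← R4 + 6/5·R1.
R5 ← R5 − 2·R1.
R2 ← R2 / (-1/25).
R1 ← R1 − 36/25·R2.
R3 ← R3 − 51/125·R2.
R4 ← R4 + 34/125·R2.
R5 ← R5 + 69/50·R2.
R3 ← R3 / (-101/5).
R1 ← R1 + 76·R3.
R2 ← R2 − 155/3·R3.
R4 ← R4 − 202/15·R3.
R5 ← R5 − 297/4·R3.
Swap R4 and R5.
R4 ← R4 / (1165/1212).
R1 ← R1 − 280/303·R4.
R2 ← R2 + 890/909·R4.
R3 ← R3 + 193/303·R4.
Row 5 reduces to 0 = -1/3, a contradiction. The system is inconsistent.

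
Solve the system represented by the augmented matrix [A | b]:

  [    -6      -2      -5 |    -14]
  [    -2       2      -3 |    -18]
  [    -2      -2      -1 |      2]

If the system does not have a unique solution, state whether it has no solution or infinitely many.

infinitely many solutions

Row-reduce:
R1 ← R1 / (-6).
R2 ← R2 + 2·R1.
R3 ← R3 + 2·R1.
R2 ← R2 / (8/3).
R1 ← R1 − 1/3·R2.
R3 ← R3 + 4/3·R2.
Rank is 2 with 3 unknowns, leaving x_3 free.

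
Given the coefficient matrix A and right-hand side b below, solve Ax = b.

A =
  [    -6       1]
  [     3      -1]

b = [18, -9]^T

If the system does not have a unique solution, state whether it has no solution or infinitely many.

From equation 1: x_2 = 18 + 6·x_1.
Substitute into equation 2 and solve: x_1 = -3.
Then x_2 = 0.

x_1 = -3, x_2 = 0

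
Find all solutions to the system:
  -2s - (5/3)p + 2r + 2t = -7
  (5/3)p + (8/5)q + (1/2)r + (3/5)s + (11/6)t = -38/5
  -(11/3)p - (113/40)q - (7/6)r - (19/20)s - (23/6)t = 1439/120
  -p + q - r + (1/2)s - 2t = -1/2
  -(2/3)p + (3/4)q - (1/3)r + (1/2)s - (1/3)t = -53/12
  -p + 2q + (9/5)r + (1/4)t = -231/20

Row-reduce:
R1 ← R1 / (-5/3).
R2 ← R2 − 5/3·R1.
R3 ← R3 + 11/3·R1.
R4 ← R4 + 1·R1.
R5 ← R5 + 2/3·R1.
R6 ← R6 + 1·R1.
R2 ← R2 / (8/5).
R3 ← R3 + 113/40·R2.
R4 ← R4 − 1·R2.
R5 ← R5 − 3/4·R2.
R6 ← R6 − 2·R2.
R3 ← R3 / (-2213/1920).
R1 ← R1 + 6/5·R3.
R2 ← R2 − 25/16·R3.
R4 ← R4 + 301/80·R3.
R5 ← R5 + 2213/960·R3.
R6 ← R6 + 101/40·R3.
R4 ← R4 / (-2735/4426).
R1 ← R1 − 402/2213·R4.
R2 ← R2 − 998/2213·R4.
R3 ← R3 + 1878/2213·R4.
R6 ← R6 − 8932/11065·R4.
Swap R5 and R6.
R5 ← R5 / (-589843/164100).
R1 ← R1 − 236/2735·R5.
R2 ← R2 + 1508/8205·R5.
R3 ← R3 − 6531/2735·R5.
R4 ← R4 − 10798/8205·R5.
Row 6 reduces to 0 = 2, a contradiction. The system is inconsistent.

no solution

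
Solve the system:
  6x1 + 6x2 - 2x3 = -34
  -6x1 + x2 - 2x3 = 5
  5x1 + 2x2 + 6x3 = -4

Row-reduce the augmented matrix:
R1 ← R1 / (6).
R2 ← R2 + 6·R1.
R3 ← R3 − 5·R1.
R2 ← R2 / (7).
R1 ← R1 − 1·R2.
R3 ← R3 + 3·R2.
R3 ← R3 / (125/21).
R1 ← R1 − 5/21·R3.
R2 ← R2 + 4/7·R3.
Reading off the reduced rows gives x1 = -2, x2 = -3, x3 = 2.

x1 = -2, x2 = -3, x3 = 2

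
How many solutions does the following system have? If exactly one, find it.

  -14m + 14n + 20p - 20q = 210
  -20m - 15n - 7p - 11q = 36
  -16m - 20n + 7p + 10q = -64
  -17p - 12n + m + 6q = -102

m = -2, n = 3, p = 2, q = -5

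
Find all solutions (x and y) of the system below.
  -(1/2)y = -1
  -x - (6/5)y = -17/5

x = 1, y = 2

Row-reduce the augmented matrix:
Swap R1 and R2.
R1 ← R1 / (-1).
R2 ← R2 / (-1/2).
R1 ← R1 − 6/5·R2.
Reading off the reduced rows gives x = 1, y = 2.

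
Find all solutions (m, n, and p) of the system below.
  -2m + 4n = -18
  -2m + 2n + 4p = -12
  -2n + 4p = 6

Row-reduce:
R1 ← R1 / (-2).
R2 ← R2 + 2·R1.
R2 ← R2 / (-2).
R1 ← R1 + 2·R2.
R3 ← R3 + 2·R2.
Rank is 2 with 3 unknowns, leaving p free.

infinitely many solutions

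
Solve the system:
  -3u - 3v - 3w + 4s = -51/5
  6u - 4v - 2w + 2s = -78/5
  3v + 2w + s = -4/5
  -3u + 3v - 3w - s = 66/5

u = -1, v = 7/5, w = -1, s = -3

Row-reduce the augmented matrix:
R1 ← R1 / (-3).
R2 ← R2 − 6·R1.
R4 ← R4 + 3·R1.
R2 ← R2 / (-10).
R1 ← R1 − 1·R2.
R3 ← R3 − 3·R2.
R4 ← R4 − 6·R2.
R3 ← R3 / (-2/5).
R1 ← R1 − 1/5·R3.
R2 ← R2 − 4/5·R3.
R4 ← R4 + 24/5·R3.
R4 ← R4 / (-47).
R1 ← R1 − 5/3·R4.
R2 ← R2 − 7·R4.
R3 ← R3 + 10·R4.
Reading off the reduced rows gives u = -1, v = 7/5, w = -1, s = -3.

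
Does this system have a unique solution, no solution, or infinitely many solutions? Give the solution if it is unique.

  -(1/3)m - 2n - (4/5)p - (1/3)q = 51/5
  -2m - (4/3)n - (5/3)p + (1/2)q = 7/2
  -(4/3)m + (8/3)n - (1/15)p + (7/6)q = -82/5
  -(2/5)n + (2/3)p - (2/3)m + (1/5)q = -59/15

Row-reduce:
R1 ← R1 / (-1/3).
R2 ← R2 + 2·R1.
R3 ← R3 + 4/3·R1.
R4 ← R4 + 2/3·R1.
R2 ← R2 / (32/3).
R1 ← R1 − 6·R2.
R3 ← R3 − 32/3·R2.
R4 ← R4 − 18/5·R2.
Swap R3 and R4.
R3 ← R3 / (1451/1200).
R1 ← R1 − 51/80·R3.
R2 ← R2 − 47/160·R3.
Row 4 reduces to 0 = 1/2, a contradiction. The system is inconsistent.

no solution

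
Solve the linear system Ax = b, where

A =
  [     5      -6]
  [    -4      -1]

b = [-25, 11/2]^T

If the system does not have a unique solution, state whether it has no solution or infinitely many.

From equation 2: x_2 = -11/2 − 4·x_1.
Substitute into equation 1 and solve: x_1 = -2.
Then x_2 = 5/2.

x_1 = -2, x_2 = 5/2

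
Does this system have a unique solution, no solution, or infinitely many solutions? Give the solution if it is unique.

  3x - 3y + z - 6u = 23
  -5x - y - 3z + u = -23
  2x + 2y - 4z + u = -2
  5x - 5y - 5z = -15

x = 2, y = 3, z = 2, u = -4

Row-reduce the augmented matrix:
R1 ← R1 / (3).
R2 ← R2 + 5·R1.
R3 ← R3 − 2·R1.
R4 ← R4 − 5·R1.
R2 ← R2 / (-6).
R1 ← R1 + 1·R2.
R3 ← R3 − 4·R2.
R3 ← R3 / (-50/9).
R1 ← R1 − 5/9·R3.
R2 ← R2 − 2/9·R3.
R4 ← R4 + 20/3·R3.
R4 ← R4 / (56/5).
R1 ← R1 + 3/5·R4.
R2 ← R2 − 73/50·R4.
R3 ← R3 − 9/50·R4.
Reading off the reduced rows gives x = 2, y = 3, z = 2, u = -4.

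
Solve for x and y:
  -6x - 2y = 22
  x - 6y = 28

From equation 2: x = 28 + 6·y.
Substitute into equation 1 and solve: y = -5.
Then x = -2.

x = -2, y = -5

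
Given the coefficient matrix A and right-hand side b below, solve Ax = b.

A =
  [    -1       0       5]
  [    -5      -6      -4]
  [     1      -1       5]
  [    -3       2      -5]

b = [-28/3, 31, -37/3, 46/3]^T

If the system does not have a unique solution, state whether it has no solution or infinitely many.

x_1 = -7/3, x_2 = -5/3, x_3 = -7/3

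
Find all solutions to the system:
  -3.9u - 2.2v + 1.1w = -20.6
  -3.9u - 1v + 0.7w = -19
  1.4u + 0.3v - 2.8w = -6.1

Row-reduce the augmented matrix:
R1 ← R1 / (-39/10).
R2 ← R2 + 39/10·R1.
R3 ← R3 − 7/5·R1.
R2 ← R2 / (6/5).
R1 ← R1 − 22/39·R2.
R3 ← R3 + 191/390·R2.
R3 ← R3 / (-601/234).
R1 ← R1 + 11/117·R3.
R2 ← R2 + 1/3·R3.
Reading off the reduced rows gives u = 5, v = 3, w = 5.

u = 5, v = 3, w = 5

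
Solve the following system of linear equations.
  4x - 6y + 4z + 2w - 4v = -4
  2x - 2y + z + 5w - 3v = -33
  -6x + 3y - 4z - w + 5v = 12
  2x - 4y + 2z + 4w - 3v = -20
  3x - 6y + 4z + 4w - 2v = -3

x = 1, y = -3, z = 2, w = -5, v = 6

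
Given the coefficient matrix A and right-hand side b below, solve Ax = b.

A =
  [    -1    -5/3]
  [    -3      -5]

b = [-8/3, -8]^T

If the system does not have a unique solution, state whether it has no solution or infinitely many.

infinitely many solutions

Row-reduce:
R1 ← R1 / (-1).
R2 ← R2 + 3·R1.
Rank is 1 with 2 unknowns, leaving x_2 free.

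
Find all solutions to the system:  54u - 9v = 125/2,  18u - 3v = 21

no solution

Row-reduce:
R1 ← R1 / (54).
R2 ← R2 − 18·R1.
Row 2 reduces to 0 = 1/6, a contradiction. The system is inconsistent.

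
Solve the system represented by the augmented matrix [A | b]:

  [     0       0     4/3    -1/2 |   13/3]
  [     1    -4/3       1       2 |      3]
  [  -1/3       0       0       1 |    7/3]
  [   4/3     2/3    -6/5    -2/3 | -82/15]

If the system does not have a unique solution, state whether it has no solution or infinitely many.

x_1 = -1, x_2 = 3, x_3 = 4, x_4 = 2

Row-reduce the augmented matrix:
Swap R1 and R2.
R3 ← R3 + 1/3·R1.
R4 ← R4 − 4/3·R1.
Swap R2 and R3.
R2 ← R2 / (-4/9).
R1 ← R1 + 4/3·R2.
R4 ← R4 − 22/9·R2.
R3 ← R3 / (4/3).
R2 ← R2 + 3/4·R3.
R4 ← R4 + 7/10·R3.
R4 ← R4 / (1337/240).
R1 ← R1 + 3·R4.
R2 ← R2 + 129/32·R4.
R3 ← R3 + 3/8·R4.
Reading off the reduced rows gives x_1 = -1, x_2 = 3, x_3 = 4, x_4 = 2.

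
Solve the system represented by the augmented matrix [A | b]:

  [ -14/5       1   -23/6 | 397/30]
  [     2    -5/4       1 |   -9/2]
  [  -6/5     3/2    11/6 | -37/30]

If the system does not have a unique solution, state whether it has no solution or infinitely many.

Row-reduce:
R1 ← R1 / (-14/5).
R2 ← R2 − 2·R1.
R3 ← R3 + 6/5·R1.
R2 ← R2 / (-15/28).
R1 ← R1 + 5/14·R2.
R3 ← R3 − 15/14·R2.
Row 3 reduces to 0 = 3, a contradiction. The system is inconsistent.

no solution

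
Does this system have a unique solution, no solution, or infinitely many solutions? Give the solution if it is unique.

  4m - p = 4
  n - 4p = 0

Row-reduce:
R1 ← R1 / (4).
Rank is 2 with 3 unknowns, leaving p free.

infinitely many solutions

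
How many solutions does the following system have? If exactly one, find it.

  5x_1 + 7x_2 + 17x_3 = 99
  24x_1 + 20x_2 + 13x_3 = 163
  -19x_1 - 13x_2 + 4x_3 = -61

no solution

Row-reduce:
R1 ← R1 / (5).
R2 ← R2 − 24·R1.
R3 ← R3 + 19·R1.
R2 ← R2 / (-68/5).
R1 ← R1 − 7/5·R2.
R3 ← R3 − 68/5·R2.
Row 3 reduces to 0 = 3, a contradiction. The system is inconsistent.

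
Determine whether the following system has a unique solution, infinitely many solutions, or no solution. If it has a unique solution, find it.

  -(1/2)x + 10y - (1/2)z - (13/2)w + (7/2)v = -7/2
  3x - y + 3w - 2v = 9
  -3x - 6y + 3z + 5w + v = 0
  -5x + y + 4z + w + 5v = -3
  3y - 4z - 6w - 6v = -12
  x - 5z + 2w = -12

Row-reduce:
R1 ← R1 / (-1/2).
R2 ← R2 − 3·R1.
R3 ← R3 + 3·R1.
R4 ← R4 + 5·R1.
R6 ← R6 − 1·R1.
R2 ← R2 / (59).
R1 ← R1 + 20·R2.
R3 ← R3 + 66·R2.
R4 ← R4 + 99·R2.
R5 ← R5 − 3·R2.
R6 ← R6 − 20·R2.
R3 ← R3 / (156/59).
R1 ← R1 + 1/59·R3.
R2 ← R2 + 3/59·R3.
R4 ← R4 − 234/59·R3.
R5 ← R5 + 227/59·R3.
R6 ← R6 + 294/59·R3.
Swap R4 and R5.
R4 ← R4 / (49/39).
R1 ← R1 − 32/39·R4.
R2 ← R2 + 7/13·R4.
R3 ← R3 − 55/39·R4.
R6 ← R6 − 107/13·R4.
Swap R5 and R6.
R5 ← R5 / (3587/98).
R1 ← R1 − 275/98·R5.
R2 ← R2 + 13/7·R5.
R3 ← R3 − 306/49·R5.
R4 ← R4 + 401/98·R5.
Row 6 reduces to 0 = 1/2, a contradiction. The system is inconsistent.

no solution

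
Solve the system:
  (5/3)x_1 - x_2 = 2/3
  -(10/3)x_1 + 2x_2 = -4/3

infinitely many solutions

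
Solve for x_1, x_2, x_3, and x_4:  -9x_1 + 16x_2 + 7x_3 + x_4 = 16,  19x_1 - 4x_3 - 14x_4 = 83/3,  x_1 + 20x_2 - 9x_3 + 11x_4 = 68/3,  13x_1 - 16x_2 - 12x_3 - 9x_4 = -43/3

x_1 = 5/3, x_2 = 3/2, x_3 = 1, x_4 = 0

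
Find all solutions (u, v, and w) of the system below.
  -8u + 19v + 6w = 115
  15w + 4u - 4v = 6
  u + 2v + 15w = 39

u = -1, v = 5, w = 2

Row-reduce the augmented matrix:
R1 ← R1 / (-8).
R2 ← R2 − 4·R1.
R3 ← R3 − 1·R1.
R2 ← R2 / (11/2).
R1 ← R1 + 19/8·R2.
R3 ← R3 − 35/8·R2.
R3 ← R3 / (63/44).
R1 ← R1 − 309/44·R3.
R2 ← R2 − 36/11·R3.
Reading off the reduced rows gives u = -1, v = 5, w = 2.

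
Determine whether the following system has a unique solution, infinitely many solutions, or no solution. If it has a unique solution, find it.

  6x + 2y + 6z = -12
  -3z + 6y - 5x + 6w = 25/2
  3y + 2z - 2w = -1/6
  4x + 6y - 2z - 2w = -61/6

x = -9/4, y = 0, z = 1/4, w = 1/3

Row-reduce the augmented matrix:
R1 ← R1 / (6).
R2 ← R2 + 5·R1.
R4 ← R4 − 4·R1.
R2 ← R2 / (23/3).
R1 ← R1 − 1/3·R2.
R3 ← R3 − 3·R2.
R4 ← R4 − 14/3·R2.
R3 ← R3 / (28/23).
R1 ← R1 − 21/23·R3.
R2 ← R2 − 6/23·R3.
R4 ← R4 + 166/23·R3.
R4 ← R4 / (-220/7).
R1 ← R1 − 3·R4.
R2 ← R2 − 12/7·R4.
R3 ← R3 + 25/7·R4.
Reading off the reduced rows gives x = -9/4, y = 0, z = 1/4, w = 1/3.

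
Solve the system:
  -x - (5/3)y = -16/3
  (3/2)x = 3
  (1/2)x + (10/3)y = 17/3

no solution

Row-reduce:
R1 ← R1 / (-1).
R2 ← R2 − 3/2·R1.
R3 ← R3 − 1/2·R1.
R2 ← R2 / (-5/2).
R1 ← R1 − 5/3·R2.
R3 ← R3 − 5/2·R2.
Row 3 reduces to 0 = -2, a contradiction. The system is inconsistent.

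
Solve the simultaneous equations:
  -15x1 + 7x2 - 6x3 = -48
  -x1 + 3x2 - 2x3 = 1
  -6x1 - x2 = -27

no solution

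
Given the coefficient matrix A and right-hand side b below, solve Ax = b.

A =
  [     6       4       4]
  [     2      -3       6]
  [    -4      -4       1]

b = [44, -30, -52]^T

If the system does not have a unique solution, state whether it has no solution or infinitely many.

x_1 = 6, x_2 = 6, x_3 = -4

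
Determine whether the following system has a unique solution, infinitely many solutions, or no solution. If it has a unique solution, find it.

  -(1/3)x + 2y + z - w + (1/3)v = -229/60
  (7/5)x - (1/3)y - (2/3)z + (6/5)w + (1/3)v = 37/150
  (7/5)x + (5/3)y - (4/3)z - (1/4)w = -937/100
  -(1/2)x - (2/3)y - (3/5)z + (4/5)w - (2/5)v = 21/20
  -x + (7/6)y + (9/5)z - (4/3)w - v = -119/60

Row-reduce the augmented matrix:
R1 ← R1 / (-1/3).
R2 ← R2 − 7/5·R1.
R3 ← R3 − 7/5·R1.
R4 ← R4 + 1/2·R1.
R5 ← R5 + 1·R1.
R2 ← R2 / (121/15).
R1 ← R1 + 6·R2.
R3 ← R3 − 151/15·R2.
R4 ← R4 + 11/3·R2.
R5 ← R5 + 29/6·R2.
R3 ← R3 / (-560/363).
R1 ← R1 + 45/121·R3.
R2 ← R2 − 53/121·R3.
R4 ← R4 + 163/330·R3.
R5 ← R5 − 3329/3630·R3.
R4 ← R4 / (130197/112000).
R1 ← R1 − 2103/2240·R4.
R2 ← R2 + 6411/11200·R4.
R3 ← R3 − 5127/11200·R4.
R5 ← R5 + 185023/336000·R4.
R5 ← R5 / (-15847471/11717730).
R1 ← R1 − 47710/130197·R5.
R2 ← R2 − 8243/130197·R5.
R3 ← R3 − 57623/130197·R5.
R4 ← R4 − 44420/390591·R5.
Reading off the reduced rows gives x = -4/5, y = -3, z = 9/4, w = 1, v = 2.

x = -4/5, y = -3, z = 9/4, w = 1, v = 2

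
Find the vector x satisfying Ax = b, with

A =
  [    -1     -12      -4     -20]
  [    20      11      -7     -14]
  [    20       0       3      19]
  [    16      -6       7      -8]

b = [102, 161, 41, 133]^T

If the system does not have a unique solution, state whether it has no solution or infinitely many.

Row-reduce the augmented matrix:
R1 ← R1 / (-1).
R2 ← R2 − 20·R1.
R3 ← R3 − 20·R1.
R4 ← R4 − 16·R1.
R2 ← R2 / (-229).
R1 ← R1 − 12·R2.
R3 ← R3 + 240·R2.
R4 ← R4 + 198·R2.
R3 ← R3 / (3247/229).
R1 ← R1 + 128/229·R3.
R2 ← R2 − 87/229·R3.
R4 ← R4 − 4173/229·R3.
R4 ← R4 / (-123427/3247).
R1 ← R1 − 1268/3247·R4.
R2 ← R2 − 1269/3247·R4.
R3 ← R3 − 12111/3247·R4.
Reading off the reduced rows gives x_1 = 6, x_2 = -2, x_3 = -1, x_4 = -4.

x_1 = 6, x_2 = -2, x_3 = -1, x_4 = -4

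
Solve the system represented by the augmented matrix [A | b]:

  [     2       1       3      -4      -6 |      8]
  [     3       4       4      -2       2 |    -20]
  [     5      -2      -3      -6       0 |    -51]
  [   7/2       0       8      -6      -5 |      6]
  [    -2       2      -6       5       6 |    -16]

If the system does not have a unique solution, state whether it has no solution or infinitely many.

infinitely many solutions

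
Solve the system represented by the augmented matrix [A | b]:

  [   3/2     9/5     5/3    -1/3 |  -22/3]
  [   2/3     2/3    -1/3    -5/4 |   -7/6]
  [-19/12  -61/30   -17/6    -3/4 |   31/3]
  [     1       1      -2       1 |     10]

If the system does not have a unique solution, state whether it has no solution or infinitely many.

no solution

Row-reduce:
R1 ← R1 / (3/2).
R2 ← R2 − 2/3·R1.
R3 ← R3 + 19/12·R1.
R4 ← R4 − 1·R1.
R2 ← R2 / (-2/15).
R1 ← R1 − 6/5·R2.
R3 ← R3 + 2/15·R2.
R4 ← R4 + 1/5·R2.
Swap R3 and R4.
R3 ← R3 / (-3/2).
R1 ← R1 + 77/9·R3.
R2 ← R2 − 145/18·R3.
Row 4 reduces to 0 = 1/2, a contradiction. The system is inconsistent.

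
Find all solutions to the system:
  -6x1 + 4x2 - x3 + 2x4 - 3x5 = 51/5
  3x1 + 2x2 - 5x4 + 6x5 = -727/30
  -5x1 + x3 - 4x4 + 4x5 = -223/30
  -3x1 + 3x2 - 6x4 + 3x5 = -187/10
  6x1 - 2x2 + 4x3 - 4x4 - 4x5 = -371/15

x1 = -3/2, x2 = -2, x3 = -8/3, x4 = 8/3, x5 = -2/5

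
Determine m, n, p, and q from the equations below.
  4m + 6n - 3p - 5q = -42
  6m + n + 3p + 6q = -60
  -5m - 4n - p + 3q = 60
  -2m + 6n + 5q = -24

Row-reduce the augmented matrix:
R1 ← R1 / (4).
R2 ← R2 − 6·R1.
R3 ← R3 + 5·R1.
R4 ← R4 + 2·R1.
R2 ← R2 / (-8).
R1 ← R1 − 3/2·R2.
R3 ← R3 − 7/2·R2.
R4 ← R4 − 9·R2.
R3 ← R3 / (-47/32).
R1 ← R1 − 21/32·R3.
R2 ← R2 + 15/16·R3.
R4 ← R4 − 111/16·R3.
R4 ← R4 / (1421/47).
R1 ← R1 − 116/47·R4.
R2 ← R2 + 159/47·R4.
R3 ← R3 + 85/47·R4.
Reading off the reduced rows gives m = -6, n = -6, p = -6, q = 0.

m = -6, n = -6, p = -6, q = 0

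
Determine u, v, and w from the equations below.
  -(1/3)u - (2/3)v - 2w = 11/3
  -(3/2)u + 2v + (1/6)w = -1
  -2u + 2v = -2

Row-reduce the augmented matrix:
R1 ← R1 / (-1/3).
R2 ← R2 + 3/2·R1.
R3 ← R3 + 2·R1.
R2 ← R2 / (5).
R1 ← R1 − 2·R2.
R3 ← R3 − 6·R2.
R1 ← R1 − 7/3·R3.
R2 ← R2 − 11/6·R3.
Reading off the reduced rows gives u = 3, v = 2, w = -3.

u = 3, v = 2, w = -3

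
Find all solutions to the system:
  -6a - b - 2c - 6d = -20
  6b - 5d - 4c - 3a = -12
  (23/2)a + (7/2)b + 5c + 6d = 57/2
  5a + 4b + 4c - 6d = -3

Row-reduce:
R1 ← R1 / (-6).
R2 ← R2 + 3·R1.
R3 ← R3 − 23/2·R1.
R4 ← R4 − 5·R1.
R2 ← R2 / (13/2).
R1 ← R1 − 1/6·R2.
R3 ← R3 − 19/12·R2.
R4 ← R4 − 19/6·R2.
R3 ← R3 / (74/39).
R1 ← R1 − 16/39·R3.
R2 ← R2 + 6/13·R3.
R4 ← R4 − 148/39·R3.
Rank is 3 with 4 unknowns, leaving d free.

infinitely many solutions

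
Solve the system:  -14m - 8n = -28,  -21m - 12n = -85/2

no solution

Row-reduce:
R1 ← R1 / (-14).
R2 ← R2 + 21·R1.
Row 2 reduces to 0 = -1/2, a contradiction. The system is inconsistent.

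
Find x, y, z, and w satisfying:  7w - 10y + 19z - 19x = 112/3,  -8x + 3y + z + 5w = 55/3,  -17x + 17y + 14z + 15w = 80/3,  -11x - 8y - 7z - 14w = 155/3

x = -3, y = 0, z = -2/3, w = -1

Row-reduce the augmented matrix:
R1 ← R1 / (-19).
R2 ← R2 + 8·R1.
R3 ← R3 + 17·R1.
R4 ← R4 + 11·R1.
R2 ← R2 / (137/19).
R1 ← R1 − 10/19·R2.
R3 ← R3 − 493/19·R2.
R4 ← R4 + 42/19·R2.
R3 ← R3 / (3040/137).
R1 ← R1 + 67/137·R3.
R2 ← R2 + 133/137·R3.
R4 ← R4 + 2760/137·R3.
R4 ← R4 / (-1231/76).
R1 ← R1 + 297/608·R4.
R2 ← R2 − 11/32·R4.
R3 ← R3 − 37/608·R4.
Reading off the reduced rows gives x = -3, y = 0, z = -2/3, w = -1.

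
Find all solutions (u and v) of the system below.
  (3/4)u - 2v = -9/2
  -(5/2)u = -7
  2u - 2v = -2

no solution

Row-reduce:
R1 ← R1 / (3/4).
R2 ← R2 + 5/2·R1.
R3 ← R3 − 2·R1.
R2 ← R2 / (-20/3).
R1 ← R1 + 8/3·R2.
R3 ← R3 − 10/3·R2.
Row 3 reduces to 0 = -1, a contradiction. The system is inconsistent.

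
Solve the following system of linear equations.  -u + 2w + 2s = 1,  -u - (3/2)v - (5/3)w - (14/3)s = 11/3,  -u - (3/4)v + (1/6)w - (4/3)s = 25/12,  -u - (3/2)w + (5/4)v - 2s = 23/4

no solution

Row-reduce:
R1 ← R1 / (-1).
R2 ← R2 + 1·R1.
R3 ← R3 + 1·R1.
R4 ← R4 + 1·R1.
R2 ← R2 / (-3/2).
R3 ← R3 + 3/4·R2.
R4 ← R4 − 5/4·R2.
Swap R3 and R4.
R3 ← R3 / (-59/9).
R1 ← R1 + 2·R3.
R2 ← R2 − 22/9·R3.
Row 4 reduces to 0 = -1/4, a contradiction. The system is inconsistent.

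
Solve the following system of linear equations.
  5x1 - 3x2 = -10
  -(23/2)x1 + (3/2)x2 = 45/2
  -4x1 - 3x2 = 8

no solution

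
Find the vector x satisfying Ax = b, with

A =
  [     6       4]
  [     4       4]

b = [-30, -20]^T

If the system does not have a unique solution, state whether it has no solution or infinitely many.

Row-reduce the augmented matrix:
R1 ← R1 / (6).
R2 ← R2 − 4·R1.
R2 ← R2 / (4/3).
R1 ← R1 − 2/3·R2.
Reading off the reduced rows gives x_1 = -5, x_2 = 0.

x_1 = -5, x_2 = 0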